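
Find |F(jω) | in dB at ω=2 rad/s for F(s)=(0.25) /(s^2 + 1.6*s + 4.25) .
Substitute s = j*2: F(j2) = 0.00606649 - 0.0776511j.
|F(j2)| = sqrt(Re² + Im²) = 0.07789.
20*log₁₀(0.07789) = -22.17 dB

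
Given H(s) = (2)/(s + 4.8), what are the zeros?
Numerator is a nonzero constant (2) → Zeros: none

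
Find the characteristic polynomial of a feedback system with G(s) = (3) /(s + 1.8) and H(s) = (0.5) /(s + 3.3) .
Characteristic poly = G_den * H_den + G_num * H_num = (s^2 + 5.1*s + 5.94) + (1.5) = s^2 + 5.1*s + 7.44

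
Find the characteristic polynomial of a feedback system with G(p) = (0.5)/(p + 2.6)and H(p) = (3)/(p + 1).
Characteristic poly = G_den * H_den + G_num * H_num = (p^2 + 3.6*p + 2.6) + (1.5) = p^2 + 3.6*p + 4.1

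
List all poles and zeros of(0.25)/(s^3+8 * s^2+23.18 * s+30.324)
Set denominator = 0: s^3 + 8*s^2 + 23.18*s + 30.324 = (s + 4.2)(s^2 + 3.8*s + 7.22) = 0 → Poles: -1.9 + 1.9j, -1.9 - 1.9j, -4.2
Numerator is a nonzero constant (0.25) → Zeros: none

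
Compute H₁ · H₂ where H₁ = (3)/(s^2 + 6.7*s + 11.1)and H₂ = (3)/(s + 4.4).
Series: H = H₁ · H₂ = (n₁·n₂)/(d₁·d₂).
Num: n₁·n₂ = 9. Den: d₁·d₂ = s^3 + 11.1*s^2 + 40.58*s + 48.84.
H(s) = (9)/(s^3 + 11.1*s^2 + 40.58*s + 48.84)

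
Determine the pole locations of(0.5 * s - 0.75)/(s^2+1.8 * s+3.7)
Set denominator = 0: s^2 + 1.8*s + 3.7 = 0 → Poles: -0.9 + 1.7j, -0.9 - 1.7j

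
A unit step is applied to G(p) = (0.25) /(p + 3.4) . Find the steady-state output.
FVT: lim_{t→∞} y(t) = lim_{p→0} p*Y(p) where Y(p) = G(p)/p.
= lim_{p→0} G(p) = G(0) = num(0)/den(0) = 0.25/3.4 = 0.07353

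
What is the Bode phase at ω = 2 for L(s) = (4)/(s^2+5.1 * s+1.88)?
Substitute s = j*2: L(j2) = -0.0781319 - 0.375918j.
∠L(j2) = atan2(Im, Re) = atan2(-0.375918, -0.0781319) = -101.74°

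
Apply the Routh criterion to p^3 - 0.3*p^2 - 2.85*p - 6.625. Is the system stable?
Routh array:
p^3: [1, -2.85]; p^2: [-0.3, -6.625]; p^1: [-24.9333]; p^0: [-6.625]
First column: [1, -0.3, -24.9333, -6.625]. Sign changes = 1.
No, unstable (1 RHP root(s))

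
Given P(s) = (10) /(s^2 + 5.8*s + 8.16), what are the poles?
Set denominator = 0: s^2 + 5.8*s + 8.16 = (s + 3.4)(s + 2.4) = 0 → Poles: -2.4, -3.4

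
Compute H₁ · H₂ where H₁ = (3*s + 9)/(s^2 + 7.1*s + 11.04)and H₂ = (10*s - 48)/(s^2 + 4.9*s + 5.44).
Series: H = H₁ · H₂ = (n₁·n₂)/(d₁·d₂).
Num: n₁·n₂ = 30*s^2 - 54*s - 432. Den: d₁·d₂ = s^4 + 12*s^3 + 51.27*s^2 + 92.72*s + 60.0576.
H(s) = (30*s^2 - 54*s - 432)/(s^4 + 12*s^3 + 51.27*s^2 + 92.72*s + 60.0576)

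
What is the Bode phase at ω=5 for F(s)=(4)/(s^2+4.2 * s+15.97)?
Substitute s = j*5: F(j5) = -0.0691238 - 0.160753j.
∠F(j5) = atan2(Im, Re) = atan2(-0.160753, -0.0691238) = -113.27°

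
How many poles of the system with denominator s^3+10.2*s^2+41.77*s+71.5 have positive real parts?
s^3 + 10.2*s^2 + 41.77*s + 71.5 = (s + 4.4)(s^2 + 5.8*s + 16.25). Poles: -2.9 + 2.8j, -2.9 - 2.8j, -4.4. RHP poles (Re>0): 0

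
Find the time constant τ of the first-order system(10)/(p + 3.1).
First-order system: τ = -1/pole. Pole = -3.1. τ = -1/(-3.1) = 0.3226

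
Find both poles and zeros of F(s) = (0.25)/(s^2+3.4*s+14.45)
Set denominator = 0: s^2 + 3.4*s + 14.45 = 0 → Poles: -1.7 + 3.4j, -1.7 - 3.4j
Numerator is a nonzero constant (0.25) → Zeros: none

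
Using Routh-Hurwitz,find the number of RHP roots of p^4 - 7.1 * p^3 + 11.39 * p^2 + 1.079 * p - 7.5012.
Routh array:
p^4: [1, 11.39, -7.5012]; p^3: [-7.1, 1.079]; p^2: [11.542, -7.5012]; p^1: [-3.53533]; p^0: [-7.5012]
First column: [1, -7.1, 11.542, -3.53533, -7.5012]. Sign changes = RHP roots = 3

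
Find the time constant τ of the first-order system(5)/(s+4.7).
First-order system: τ = -1/pole. Pole = -4.7. τ = -1/(-4.7) = 0.2128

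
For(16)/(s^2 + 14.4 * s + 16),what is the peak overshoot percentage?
Standard form: ωn²/(s²+2ζωn·s+ωn²) → ωn = 4, ζ = 1.8.
ζ ≥ 1, so the response is non-oscillatory: peak overshoot = 0%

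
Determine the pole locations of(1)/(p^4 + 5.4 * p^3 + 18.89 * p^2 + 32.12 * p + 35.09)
Set denominator = 0: p^4 + 5.4*p^3 + 18.89*p^2 + 32.12*p + 35.09 = (p^2 + 3.2*p + 5.8)(p^2 + 2.2*p + 6.05) = 0 → Poles: -1.1 + 2.2j, -1.1 - 2.2j, -1.6 + 1.8j, -1.6 - 1.8j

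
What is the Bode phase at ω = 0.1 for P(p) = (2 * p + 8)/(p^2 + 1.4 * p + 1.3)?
Substitute p = j*0.1: P(j0.1) = 6.14599 - 0.511968j.
∠P(j0.1) = atan2(Im, Re) = atan2(-0.511968, 6.14599) = -4.76°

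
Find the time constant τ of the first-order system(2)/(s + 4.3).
First-order system: τ = -1/pole. Pole = -4.3. τ = -1/(-4.3) = 0.2326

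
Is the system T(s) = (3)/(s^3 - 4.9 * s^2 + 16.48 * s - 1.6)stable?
Denominator: s^3 - 4.9*s^2 + 16.48*s - 1.6 = (s - 0.1)(s^2 - 4.8*s + 16). Poles: 0.1, 2.4 + 3.2j, 2.4 - 3.2j. All Re(p)<0: No (unstable)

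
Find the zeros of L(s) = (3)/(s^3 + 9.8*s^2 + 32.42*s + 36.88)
Numerator is a nonzero constant (3) → Zeros: none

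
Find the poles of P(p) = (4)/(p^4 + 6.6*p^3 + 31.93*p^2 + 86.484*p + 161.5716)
Set denominator = 0: p^4 + 6.6*p^3 + 31.93*p^2 + 86.484*p + 161.5716 = (p^2 + 5.4*p + 12.13)(p^2 + 1.2*p + 13.32) = 0 → Poles: -0.6 + 3.6j, -0.6 - 3.6j, -2.7 + 2.2j, -2.7 - 2.2j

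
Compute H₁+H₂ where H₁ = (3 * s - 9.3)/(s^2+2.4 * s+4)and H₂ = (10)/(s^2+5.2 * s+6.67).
Parallel: H = H₁ + H₂ = (n₁·d₂ + n₂·d₁)/(d₁·d₂).
n₁·d₂ = 3*s^3 + 6.3*s^2 - 28.35*s - 62.031. n₂·d₁ = 10*s^2 + 24*s + 40. Sum = 3*s^3 + 16.3*s^2 - 4.35*s - 22.031. d₁·d₂ = s^4 + 7.6*s^3 + 23.15*s^2 + 36.808*s + 26.68.
H(s) = (3*s^3 + 16.3*s^2 - 4.35*s - 22.031)/(s^4 + 7.6*s^3 + 23.15*s^2 + 36.808*s + 26.68)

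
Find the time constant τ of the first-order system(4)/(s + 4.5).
First-order system: τ = -1/pole. Pole = -4.5. τ = -1/(-4.5) = 0.2222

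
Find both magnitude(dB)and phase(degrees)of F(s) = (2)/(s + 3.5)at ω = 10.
Substitute s = j*10: F(j10) = 0.0623608 - 0.178174j.
|F| = 20*log₁₀(sqrt(Re²+Im²)) = -14.48 dB.
∠F = atan2(Im, Re) = -70.71°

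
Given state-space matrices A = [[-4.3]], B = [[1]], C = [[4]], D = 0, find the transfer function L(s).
L(s) = C(sI - A)⁻¹B + D.
Characteristic polynomial det(sI - A) = s + 4.3.
Numerator from C·adj(sI-A)·B + D·det(sI-A) = 4.
L(s) = (4)/(s + 4.3)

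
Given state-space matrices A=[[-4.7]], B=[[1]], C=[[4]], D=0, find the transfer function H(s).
H(s) = C(sI - A)⁻¹B + D.
Characteristic polynomial det(sI - A) = s + 4.7.
Numerator from C·adj(sI-A)·B + D·det(sI-A) = 4.
H(s) = (4)/(s + 4.7)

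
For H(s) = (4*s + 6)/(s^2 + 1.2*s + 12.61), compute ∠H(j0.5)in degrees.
Substitute s = j*0.5: H(j0.5) = 0.492132 + 0.137922j.
∠H(j0.5) = atan2(Im, Re) = atan2(0.137922, 0.492132) = 15.66°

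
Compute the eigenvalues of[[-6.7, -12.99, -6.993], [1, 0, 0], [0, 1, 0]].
Eigenvalues solve det(λI - A) = 0.
Characteristic polynomial: λ^3 + 6.7*λ^2 + 12.99*λ + 6.993 = 0.
Factor: (λ + 2.1)(λ + 0.9)(λ + 3.7) = 0.
Roots: -0.9, -2.1, -3.7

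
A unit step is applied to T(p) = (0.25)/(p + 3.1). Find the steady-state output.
FVT: lim_{t→∞} y(t) = lim_{p→0} p*Y(p) where Y(p) = T(p)/p.
= lim_{p→0} T(p) = T(0) = num(0)/den(0) = 0.25/3.1 = 0.08065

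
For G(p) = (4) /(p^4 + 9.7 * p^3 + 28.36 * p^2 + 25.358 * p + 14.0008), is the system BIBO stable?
Denominator: p^4 + 9.7*p^3 + 28.36*p^2 + 25.358*p + 14.0008 = (p + 4.3)(p + 4.4)(p^2 + p + 0.74). Poles: -0.5 + 0.7j, -0.5 - 0.7j, -4.3, -4.4. All Re(p)<0: Yes (stable)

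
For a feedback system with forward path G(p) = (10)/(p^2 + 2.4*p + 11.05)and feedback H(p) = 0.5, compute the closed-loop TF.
Closed-loop T = G/(1+GH).
Numerator: G_num * H_den = 10.
Denominator: G_den * H_den + G_num * H_num = (p^2 + 2.4*p + 11.05) + (5) = p^2 + 2.4*p + 16.05.
T(p) = (10)/(p^2 + 2.4*p + 16.05)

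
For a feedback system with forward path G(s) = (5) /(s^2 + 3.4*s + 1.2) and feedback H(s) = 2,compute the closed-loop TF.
Closed-loop T = G/(1+GH).
Numerator: G_num * H_den = 5.
Denominator: G_den * H_den + G_num * H_num = (s^2 + 3.4*s + 1.2) + (10) = s^2 + 3.4*s + 11.2.
T(s) = (5)/(s^2 + 3.4*s + 11.2)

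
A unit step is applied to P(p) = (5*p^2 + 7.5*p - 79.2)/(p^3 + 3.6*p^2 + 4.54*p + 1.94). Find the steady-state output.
FVT: lim_{t→∞} y(t) = lim_{p→0} p*Y(p) where Y(p) = P(p)/p.
= lim_{p→0} P(p) = P(0) = num(0)/den(0) = -79.2/1.94 = -40.82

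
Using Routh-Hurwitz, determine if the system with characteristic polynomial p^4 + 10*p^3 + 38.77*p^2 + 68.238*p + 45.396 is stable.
Routh array:
p^4: [1, 38.77, 45.396]; p^3: [10, 68.238]; p^2: [31.9462, 45.396]; p^1: [54.0279]; p^0: [45.396]
First column: [1, 10, 31.9462, 54.0279, 45.396]. Sign changes = 0.
Yes, stable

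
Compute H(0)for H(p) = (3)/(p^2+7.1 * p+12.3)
DC gain = H(0) = num(0)/den(0) = 3/12.3 = 0.2439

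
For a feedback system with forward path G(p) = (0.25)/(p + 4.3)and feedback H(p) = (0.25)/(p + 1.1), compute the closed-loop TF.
Closed-loop T = G/(1+GH).
Numerator: G_num * H_den = 0.25*p + 0.275.
Denominator: G_den * H_den + G_num * H_num = (p^2 + 5.4*p + 4.73) + (0.0625) = p^2 + 5.4*p + 4.7925.
T(p) = (0.25*p + 0.275)/(p^2 + 5.4*p + 4.7925)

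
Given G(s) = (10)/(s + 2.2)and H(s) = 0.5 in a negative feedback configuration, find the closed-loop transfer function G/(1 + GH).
Closed-loop T = G/(1+GH).
Numerator: G_num * H_den = 10.
Denominator: G_den * H_den + G_num * H_num = (s + 2.2) + (5) = s + 7.2.
T(s) = (10)/(s + 7.2)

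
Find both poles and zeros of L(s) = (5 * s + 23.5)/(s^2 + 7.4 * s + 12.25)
Set denominator = 0: s^2 + 7.4*s + 12.25 = (s + 2.5)(s + 4.9) = 0 → Poles: -2.5, -4.9
Set numerator = 0: 5*s + 23.5 = 0 → Zeros: -4.7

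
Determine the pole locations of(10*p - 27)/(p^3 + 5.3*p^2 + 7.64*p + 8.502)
Set denominator = 0: p^3 + 5.3*p^2 + 7.64*p + 8.502 = (p + 3.9)(p^2 + 1.4*p + 2.18) = 0 → Poles: -0.7 + 1.3j, -0.7 - 1.3j, -3.9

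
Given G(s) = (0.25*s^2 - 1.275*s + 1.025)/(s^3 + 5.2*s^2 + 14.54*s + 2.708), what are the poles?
Set denominator = 0: s^3 + 5.2*s^2 + 14.54*s + 2.708 = (s + 0.2)(s^2 + 5*s + 13.54) = 0 → Poles: -0.2, -2.5 + 2.7j, -2.5 - 2.7j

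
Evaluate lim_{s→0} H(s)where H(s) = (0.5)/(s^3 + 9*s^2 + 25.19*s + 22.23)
DC gain = H(0) = num(0)/den(0) = 0.5/22.23 = 0.02249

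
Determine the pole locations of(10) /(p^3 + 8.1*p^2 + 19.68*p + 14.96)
Set denominator = 0: p^3 + 8.1*p^2 + 19.68*p + 14.96 = (p + 2)(p + 4.4)(p + 1.7) = 0 → Poles: -1.7, -2, -4.4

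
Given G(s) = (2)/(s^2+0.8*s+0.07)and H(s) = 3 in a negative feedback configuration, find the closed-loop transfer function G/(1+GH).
Closed-loop T = G/(1+GH).
Numerator: G_num * H_den = 2.
Denominator: G_den * H_den + G_num * H_num = (s^2 + 0.8*s + 0.07) + (6) = s^2 + 0.8*s + 6.07.
T(s) = (2)/(s^2 + 0.8*s + 6.07)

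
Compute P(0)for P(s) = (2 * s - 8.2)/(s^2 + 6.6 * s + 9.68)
DC gain = P(0) = num(0)/den(0) = -8.2/9.68 = -0.8471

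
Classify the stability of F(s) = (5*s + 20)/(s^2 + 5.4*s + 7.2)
Denominator: s^2 + 5.4*s + 7.2 = (s + 3)(s + 2.4). Poles: -2.4, -3. Stable (all poles in LHP)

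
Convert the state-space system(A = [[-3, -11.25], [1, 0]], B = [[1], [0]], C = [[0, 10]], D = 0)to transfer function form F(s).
F(s) = C(sI - A)⁻¹B + D.
Characteristic polynomial det(sI - A) = s^2 + 3*s + 11.25.
Numerator from C·adj(sI-A)·B + D·det(sI-A) = 10.
F(s) = (10)/(s^2 + 3*s + 11.25)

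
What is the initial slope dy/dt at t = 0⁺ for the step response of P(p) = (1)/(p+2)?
IVT: y'(0⁺) = lim_{p→∞} p²·Y(p) = lim_{p→∞} p·P(p).
deg(num) = 0, deg(den) = 1, relative degree = 1, so p·P(p) → (leading num)/(leading den) = 1/1 = 1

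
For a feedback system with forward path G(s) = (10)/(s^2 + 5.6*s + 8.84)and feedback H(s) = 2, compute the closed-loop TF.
Closed-loop T = G/(1+GH).
Numerator: G_num * H_den = 10.
Denominator: G_den * H_den + G_num * H_num = (s^2 + 5.6*s + 8.84) + (20) = s^2 + 5.6*s + 28.84.
T(s) = (10)/(s^2 + 5.6*s + 28.84)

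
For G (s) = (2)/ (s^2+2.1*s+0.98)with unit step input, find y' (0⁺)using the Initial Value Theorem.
IVT: y'(0⁺) = lim_{s→∞} s²·Y(s) = lim_{s→∞} s·G(s).
deg(num) = 0, deg(den) = 2, relative degree = 2 ≥ 2, so s·G(s) → 0. Initial slope = 0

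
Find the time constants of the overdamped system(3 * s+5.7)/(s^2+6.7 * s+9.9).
Overdamped: real poles at -4.5, -2.2. τ = -1/pole → τ₁ = 0.2222, τ₂ = 0.4545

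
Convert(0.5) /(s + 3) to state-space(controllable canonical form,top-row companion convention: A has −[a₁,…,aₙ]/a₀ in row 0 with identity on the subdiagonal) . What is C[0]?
Reachable canonical form: C = numerator coefficients (right-aligned, zero-padded to length n).
num = 0.5, C = [[0.5]].
C[0] = 0.5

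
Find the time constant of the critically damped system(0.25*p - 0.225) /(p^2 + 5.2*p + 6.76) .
Critically damped (ζ = 1): repeated real pole at -2.6, -2.6. τ = -1/pole = 0.3846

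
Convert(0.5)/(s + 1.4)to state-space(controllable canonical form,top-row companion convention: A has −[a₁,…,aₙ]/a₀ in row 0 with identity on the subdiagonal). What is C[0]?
Reachable canonical form: C = numerator coefficients (right-aligned, zero-padded to length n).
num = 0.5, C = [[0.5]].
C[0] = 0.5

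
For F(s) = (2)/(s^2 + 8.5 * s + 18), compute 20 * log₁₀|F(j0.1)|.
Substitute s = j*0.1: F(j0.1) = 0.110925 - 0.00524105j.
|F(j0.1)| = sqrt(Re² + Im²) = 0.111.
20*log₁₀(0.111) = -19.09 dB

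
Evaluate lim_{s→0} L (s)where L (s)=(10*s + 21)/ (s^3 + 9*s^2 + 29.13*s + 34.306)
DC gain = L(0) = num(0)/den(0) = 21/34.306 = 0.6121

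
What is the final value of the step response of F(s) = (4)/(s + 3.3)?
FVT: lim_{t→∞} y(t) = lim_{s→0} s*Y(s) where Y(s) = F(s)/s.
= lim_{s→0} F(s) = F(0) = num(0)/den(0) = 4/3.3 = 1.212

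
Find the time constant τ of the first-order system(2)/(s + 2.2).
First-order system: τ = -1/pole. Pole = -2.2. τ = -1/(-2.2) = 0.4545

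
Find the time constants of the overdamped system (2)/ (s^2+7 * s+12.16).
Overdamped: real poles at -3.8, -3.2. τ = -1/pole → τ₁ = 0.2632, τ₂ = 0.3125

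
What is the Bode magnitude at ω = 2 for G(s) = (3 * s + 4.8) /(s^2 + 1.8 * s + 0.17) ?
Substitute s = j*2: G(j2) = 0.1164 - 1.45717j.
|G(j2)| = sqrt(Re² + Im²) = 1.462.
20*log₁₀(1.462) = 3.30 dB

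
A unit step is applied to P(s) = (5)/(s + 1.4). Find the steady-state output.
FVT: lim_{t→∞} y(t) = lim_{s→0} s*Y(s) where Y(s) = P(s)/s.
= lim_{s→0} P(s) = P(0) = num(0)/den(0) = 5/1.4 = 3.571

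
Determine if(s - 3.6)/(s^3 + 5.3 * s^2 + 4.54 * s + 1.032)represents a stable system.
Denominator: s^3 + 5.3*s^2 + 4.54*s + 1.032 = (s + 0.4)(s + 4.3)(s + 0.6). Poles: -0.4, -0.6, -4.3. All Re(p)<0: Yes (stable)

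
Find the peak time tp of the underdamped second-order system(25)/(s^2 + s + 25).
Standard form: ωn²/(s²+2ζωn·s+ωn²) → ωn = 5, ζ = 0.1.
ωd = ωn·√(1-ζ²) = 5·√(1-0.1²) = 4.975.
tp = π/ωd = π/4.975 = 0.6315 s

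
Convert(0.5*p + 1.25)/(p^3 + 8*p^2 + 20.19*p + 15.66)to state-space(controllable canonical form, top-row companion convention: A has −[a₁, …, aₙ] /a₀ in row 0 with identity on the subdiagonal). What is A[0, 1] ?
Reachable canonical form for den = p^3 + 8*p^2 + 20.19*p + 15.66: top row of A = -[a₁,a₂,...,aₙ]/a₀, ones on the subdiagonal, zeros elsewhere.
A = [[-8, -20.19, -15.66], [1, 0, 0], [0, 1, 0]].
A[0,1] = -20.19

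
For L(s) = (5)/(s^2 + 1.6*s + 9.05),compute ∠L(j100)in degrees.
Substitute s = j*100: L(j100) = -0.000500325 - 8.01244e-06j.
∠L(j100) = atan2(Im, Re) = atan2(-8.01244e-06, -0.000500325) = -179.08°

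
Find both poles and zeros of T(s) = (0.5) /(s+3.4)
Set denominator = 0: s + 3.4 = 0 → Poles: -3.4
Numerator is a nonzero constant (0.5) → Zeros: none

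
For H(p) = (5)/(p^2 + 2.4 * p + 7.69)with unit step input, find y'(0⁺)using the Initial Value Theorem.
IVT: y'(0⁺) = lim_{p→∞} p²·Y(p) = lim_{p→∞} p·H(p).
deg(num) = 0, deg(den) = 2, relative degree = 2 ≥ 2, so p·H(p) → 0. Initial slope = 0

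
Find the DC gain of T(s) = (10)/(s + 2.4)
DC gain = T(0) = num(0)/den(0) = 10/2.4 = 4.167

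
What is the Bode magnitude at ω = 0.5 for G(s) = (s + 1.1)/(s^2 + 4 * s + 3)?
Substitute s = j*0.5: G(j0.5) = 0.348108 - 0.0713514j.
|G(j0.5)| = sqrt(Re² + Im²) = 0.3553.
20*log₁₀(0.3553) = -8.99 dB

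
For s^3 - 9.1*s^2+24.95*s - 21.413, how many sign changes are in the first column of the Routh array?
Routh array:
s^3: [1, 24.95]; s^2: [-9.1, -21.413]; s^1: [22.5969]; s^0: [-21.413]
First column: [1, -9.1, 22.5969, -21.413]. Sign changes = 3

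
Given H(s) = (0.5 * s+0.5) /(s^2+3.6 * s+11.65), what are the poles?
Set denominator = 0: s^2 + 3.6*s + 11.65 = 0 → Poles: -1.8 + 2.9j, -1.8 - 2.9j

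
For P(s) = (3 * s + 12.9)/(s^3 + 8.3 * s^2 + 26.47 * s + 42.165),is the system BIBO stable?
Denominator: s^3 + 8.3*s^2 + 26.47*s + 42.165 = (s + 4.5)(s^2 + 3.8*s + 9.37). Poles: -1.9 + 2.4j, -1.9 - 2.4j, -4.5. All Re(p)<0: Yes (stable)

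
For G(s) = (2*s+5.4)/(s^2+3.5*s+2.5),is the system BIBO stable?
Denominator: s^2 + 3.5*s + 2.5 = (s + 1)(s + 2.5). Poles: -1, -2.5. All Re(p)<0: Yes (stable)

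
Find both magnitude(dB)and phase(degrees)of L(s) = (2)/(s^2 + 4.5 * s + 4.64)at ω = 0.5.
Substitute s = j*0.5: L(j0.5) = 0.360803 - 0.184922j.
|L| = 20*log₁₀(sqrt(Re²+Im²)) = -7.84 dB.
∠L = atan2(Im, Re) = -27.14°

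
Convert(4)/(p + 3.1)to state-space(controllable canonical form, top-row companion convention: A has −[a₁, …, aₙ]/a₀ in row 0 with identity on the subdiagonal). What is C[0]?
Reachable canonical form: C = numerator coefficients (right-aligned, zero-padded to length n).
num = 4, C = [[4]].
C[0] = 4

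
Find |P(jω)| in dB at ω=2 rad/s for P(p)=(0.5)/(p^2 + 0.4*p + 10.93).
Substitute p = j*2: P(j2) = 0.0712012 - 0.00821948j.
|P(j2)| = sqrt(Re² + Im²) = 0.07167.
20*log₁₀(0.07167) = -22.89 dB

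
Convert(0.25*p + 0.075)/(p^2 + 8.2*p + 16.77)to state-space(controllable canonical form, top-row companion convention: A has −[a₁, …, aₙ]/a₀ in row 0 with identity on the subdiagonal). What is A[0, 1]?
Reachable canonical form for den = p^2 + 8.2*p + 16.77: top row of A = -[a₁,a₂,...,aₙ]/a₀, ones on the subdiagonal, zeros elsewhere.
A = [[-8.2, -16.77], [1, 0]].
A[0,1] = -16.77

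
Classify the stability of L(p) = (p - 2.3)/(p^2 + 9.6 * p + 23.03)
Denominator: p^2 + 9.6*p + 23.03 = (p + 4.9)(p + 4.7). Poles: -4.7, -4.9. Stable (all poles in LHP)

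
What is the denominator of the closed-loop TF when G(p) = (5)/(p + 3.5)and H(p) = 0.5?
Characteristic poly = G_den * H_den + G_num * H_num = (p + 3.5) + (2.5) = p + 6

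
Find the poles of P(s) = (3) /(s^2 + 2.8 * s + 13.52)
Set denominator = 0: s^2 + 2.8*s + 13.52 = 0 → Poles: -1.4 + 3.4j, -1.4 - 3.4j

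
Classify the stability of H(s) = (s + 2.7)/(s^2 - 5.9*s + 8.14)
Denominator: s^2 - 5.9*s + 8.14 = (s - 3.7)(s - 2.2). Poles: 2.2, 3.7. Unstable (2 pole(s) in RHP)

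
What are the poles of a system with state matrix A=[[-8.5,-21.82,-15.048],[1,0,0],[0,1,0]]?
Eigenvalues solve det(λI - A) = 0.
Characteristic polynomial: λ^3 + 8.5*λ^2 + 21.82*λ + 15.048 = 0.
Factor: (λ + 1.1)(λ + 3.8)(λ + 3.6) = 0.
Roots: -1.1, -3.6, -3.8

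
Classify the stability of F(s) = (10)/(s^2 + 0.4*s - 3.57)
Denominator: s^2 + 0.4*s - 3.57 = (s - 1.7)(s + 2.1). Poles: -2.1, 1.7. Unstable (1 pole(s) in RHP)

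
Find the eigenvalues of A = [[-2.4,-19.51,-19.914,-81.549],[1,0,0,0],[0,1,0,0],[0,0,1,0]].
Eigenvalues solve det(λI - A) = 0.
Characteristic polynomial: λ^4 + 2.4*λ^3 + 19.51*λ^2 + 19.914*λ + 81.549 = 0.
Factor: (λ^2 + 0.6*λ + 7.38)(λ^2 + 1.8*λ + 11.05) = 0.
Roots: -0.3 + 2.7j, -0.3 - 2.7j, -0.9 + 3.2j, -0.9 - 3.2j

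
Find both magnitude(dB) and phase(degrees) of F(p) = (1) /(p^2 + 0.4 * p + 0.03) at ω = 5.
Substitute p = j*5: F(j5) = -0.0397928 - 0.00318725j.
|F| = 20*log₁₀(sqrt(Re²+Im²)) = -27.98 dB.
∠F = atan2(Im, Re) = -175.42°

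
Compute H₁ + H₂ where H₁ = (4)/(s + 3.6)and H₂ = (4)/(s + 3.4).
Parallel: H = H₁ + H₂ = (n₁·d₂ + n₂·d₁)/(d₁·d₂).
n₁·d₂ = 4*s + 13.6. n₂·d₁ = 4*s + 14.4. Sum = 8*s + 28. d₁·d₂ = s^2 + 7*s + 12.24.
H(s) = (8*s + 28)/(s^2 + 7*s + 12.24)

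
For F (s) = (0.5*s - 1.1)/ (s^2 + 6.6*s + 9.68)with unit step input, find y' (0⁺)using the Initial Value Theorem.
IVT: y'(0⁺) = lim_{s→∞} s²·Y(s) = lim_{s→∞} s·F(s).
deg(num) = 1, deg(den) = 2, relative degree = 1, so s·F(s) → (leading num)/(leading den) = 0.5/1 = 0.5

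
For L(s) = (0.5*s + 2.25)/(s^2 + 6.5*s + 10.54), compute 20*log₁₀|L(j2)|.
Substitute s = j*2: L(j2) = 0.130872 - 0.107238j.
|L(j2)| = sqrt(Re² + Im²) = 0.1692.
20*log₁₀(0.1692) = -15.43 dB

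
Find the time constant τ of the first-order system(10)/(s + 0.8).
First-order system: τ = -1/pole. Pole = -0.8. τ = -1/(-0.8) = 1.25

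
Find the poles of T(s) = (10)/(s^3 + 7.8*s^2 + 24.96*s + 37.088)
Set denominator = 0: s^3 + 7.8*s^2 + 24.96*s + 37.088 = (s + 3.8)(s^2 + 4*s + 9.76) = 0 → Poles: -2 + 2.4j, -2 - 2.4j, -3.8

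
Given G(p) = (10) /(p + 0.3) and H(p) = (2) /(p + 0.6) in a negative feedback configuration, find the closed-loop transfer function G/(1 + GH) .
Closed-loop T = G/(1+GH).
Numerator: G_num * H_den = 10*p + 6.
Denominator: G_den * H_den + G_num * H_num = (p^2 + 0.9*p + 0.18) + (20) = p^2 + 0.9*p + 20.18.
T(p) = (10*p + 6)/(p^2 + 0.9*p + 20.18)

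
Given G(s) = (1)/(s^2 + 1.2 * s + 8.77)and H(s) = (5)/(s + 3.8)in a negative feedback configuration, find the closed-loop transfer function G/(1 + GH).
Closed-loop T = G/(1+GH).
Numerator: G_num * H_den = s + 3.8.
Denominator: G_den * H_den + G_num * H_num = (s^3 + 5*s^2 + 13.33*s + 33.326) + (5) = s^3 + 5*s^2 + 13.33*s + 38.326.
T(s) = (s + 3.8)/(s^3 + 5*s^2 + 13.33*s + 38.326)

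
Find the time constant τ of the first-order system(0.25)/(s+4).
First-order system: τ = -1/pole. Pole = -4. τ = -1/(-4) = 0.25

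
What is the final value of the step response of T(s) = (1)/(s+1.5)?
FVT: lim_{t→∞} y(t) = lim_{s→0} s*Y(s) where Y(s) = T(s)/s.
= lim_{s→0} T(s) = T(0) = num(0)/den(0) = 1/1.5 = 0.6667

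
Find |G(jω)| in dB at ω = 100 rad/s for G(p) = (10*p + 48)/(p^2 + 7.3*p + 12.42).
Substitute p = j*100: G(j100) = 0.00249885 - 0.0999417j.
|G(j100)| = sqrt(Re² + Im²) = 0.09997.
20*log₁₀(0.09997) = -20.00 dB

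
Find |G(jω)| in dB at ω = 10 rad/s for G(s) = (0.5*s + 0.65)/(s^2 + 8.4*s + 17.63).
Substitute s = j*10: G(j10) = 0.0264767 - 0.033701j.
|G(j10)| = sqrt(Re² + Im²) = 0.04286.
20*log₁₀(0.04286) = -27.36 dB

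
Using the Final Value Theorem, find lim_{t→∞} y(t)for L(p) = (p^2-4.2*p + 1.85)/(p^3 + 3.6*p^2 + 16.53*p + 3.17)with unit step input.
FVT: lim_{t→∞} y(t) = lim_{p→0} p*Y(p) where Y(p) = L(p)/p.
= lim_{p→0} L(p) = L(0) = num(0)/den(0) = 1.85/3.17 = 0.5836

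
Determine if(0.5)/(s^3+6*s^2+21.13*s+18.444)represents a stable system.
Denominator: s^3 + 6*s^2 + 21.13*s + 18.444 = (s + 1.2)(s^2 + 4.8*s + 15.37). Poles: -1.2, -2.4 + 3.1j, -2.4 - 3.1j. All Re(p)<0: Yes (stable)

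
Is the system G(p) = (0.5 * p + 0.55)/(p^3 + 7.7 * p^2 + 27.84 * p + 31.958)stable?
Denominator: p^3 + 7.7*p^2 + 27.84*p + 31.958 = (p + 1.9)(p^2 + 5.8*p + 16.82). Poles: -1.9, -2.9 + 2.9j, -2.9 - 2.9j. All Re(p)<0: Yes (stable)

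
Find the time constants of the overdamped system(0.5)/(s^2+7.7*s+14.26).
Overdamped: real poles at -4.6, -3.1. τ = -1/pole → τ₁ = 0.2174, τ₂ = 0.3226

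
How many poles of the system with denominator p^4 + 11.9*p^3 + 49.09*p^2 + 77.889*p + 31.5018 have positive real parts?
p^4 + 11.9*p^3 + 49.09*p^2 + 77.889*p + 31.5018 = (p + 3.3)(p + 3.7)(p + 0.6)(p + 4.3). Poles: -0.6, -3.3, -3.7, -4.3. RHP poles (Re>0): 0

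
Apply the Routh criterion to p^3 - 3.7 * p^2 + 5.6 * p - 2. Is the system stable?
Routh array:
p^3: [1, 5.6]; p^2: [-3.7, -2]; p^1: [5.05946]; p^0: [-2]
First column: [1, -3.7, 5.05946, -2]. Sign changes = 3.
No, unstable (3 RHP root(s))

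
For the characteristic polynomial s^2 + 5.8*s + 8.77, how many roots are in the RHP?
Poles: -2.9 + 0.6j, -2.9 - 0.6j. RHP poles (Re>0): 0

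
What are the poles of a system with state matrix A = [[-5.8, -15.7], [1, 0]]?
Eigenvalues solve det(λI - A) = 0.
Characteristic polynomial: λ^2 + 5.8*λ + 15.7 = 0.
Roots: -2.9 + 2.7j, -2.9 - 2.7j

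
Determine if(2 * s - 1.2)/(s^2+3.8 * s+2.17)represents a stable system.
Denominator: s^2 + 3.8*s + 2.17 = (s + 3.1)(s + 0.7). Poles: -0.7, -3.1. All Re(p)<0: Yes (stable)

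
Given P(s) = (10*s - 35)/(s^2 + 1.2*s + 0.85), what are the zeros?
Set numerator = 0: 10*s - 35 = 0 → Zeros: 3.5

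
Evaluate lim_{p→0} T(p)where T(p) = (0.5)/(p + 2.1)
DC gain = T(0) = num(0)/den(0) = 0.5/2.1 = 0.2381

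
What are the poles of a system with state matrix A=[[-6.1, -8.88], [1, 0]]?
Eigenvalues solve det(λI - A) = 0.
Characteristic polynomial: λ^2 + 6.1*λ + 8.88 = 0.
Factor: (λ + 3.7)(λ + 2.4) = 0.
Roots: -2.4, -3.7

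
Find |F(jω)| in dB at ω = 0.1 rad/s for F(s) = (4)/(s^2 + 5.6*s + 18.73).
Substitute s = j*0.1: F(j0.1) = 0.213484 - 0.00638628j.
|F(j0.1)| = sqrt(Re² + Im²) = 0.2136.
20*log₁₀(0.2136) = -13.41 dB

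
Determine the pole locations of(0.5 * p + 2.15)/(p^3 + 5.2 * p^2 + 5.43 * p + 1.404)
Set denominator = 0: p^3 + 5.2*p^2 + 5.43*p + 1.404 = (p + 0.9)(p + 3.9)(p + 0.4) = 0 → Poles: -0.4, -0.9, -3.9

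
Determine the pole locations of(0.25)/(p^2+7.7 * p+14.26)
Set denominator = 0: p^2 + 7.7*p + 14.26 = (p + 4.6)(p + 3.1) = 0 → Poles: -3.1, -4.6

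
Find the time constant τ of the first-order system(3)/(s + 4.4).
First-order system: τ = -1/pole. Pole = -4.4. τ = -1/(-4.4) = 0.2273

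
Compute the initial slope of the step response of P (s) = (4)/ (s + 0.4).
IVT: y'(0⁺) = lim_{s→∞} s²·Y(s) = lim_{s→∞} s·P(s).
deg(num) = 0, deg(den) = 1, relative degree = 1, so s·P(s) → (leading num)/(leading den) = 4/1 = 4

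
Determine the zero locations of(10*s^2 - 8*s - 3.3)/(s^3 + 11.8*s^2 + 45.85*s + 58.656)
Set numerator = 0: 10*s^2 - 8*s - 3.3 = 10*(s + 0.3)(s - 1.1) = 0 → Zeros: -0.3, 1.1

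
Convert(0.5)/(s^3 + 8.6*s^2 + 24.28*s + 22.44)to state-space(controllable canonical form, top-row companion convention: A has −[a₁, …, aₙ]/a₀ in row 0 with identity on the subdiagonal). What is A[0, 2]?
Reachable canonical form for den = s^3 + 8.6*s^2 + 24.28*s + 22.44: top row of A = -[a₁,a₂,...,aₙ]/a₀, ones on the subdiagonal, zeros elsewhere.
A = [[-8.6, -24.28, -22.44], [1, 0, 0], [0, 1, 0]].
A[0,2] = -22.44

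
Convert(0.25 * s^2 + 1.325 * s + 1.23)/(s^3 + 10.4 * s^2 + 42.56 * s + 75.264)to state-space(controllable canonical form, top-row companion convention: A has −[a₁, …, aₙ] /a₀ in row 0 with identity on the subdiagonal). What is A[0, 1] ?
Reachable canonical form for den = s^3 + 10.4*s^2 + 42.56*s + 75.264: top row of A = -[a₁,a₂,...,aₙ]/a₀, ones on the subdiagonal, zeros elsewhere.
A = [[-10.4, -42.56, -75.264], [1, 0, 0], [0, 1, 0]].
A[0,1] = -42.56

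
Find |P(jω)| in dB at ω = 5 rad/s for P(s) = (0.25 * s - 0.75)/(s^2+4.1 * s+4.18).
Substitute s = j*5: P(j5) = 0.0483061 - 0.0124748j.
|P(j5)| = sqrt(Re² + Im²) = 0.04989.
20*log₁₀(0.04989) = -26.04 dB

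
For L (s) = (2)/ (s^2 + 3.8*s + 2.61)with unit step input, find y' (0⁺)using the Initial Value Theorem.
IVT: y'(0⁺) = lim_{s→∞} s²·Y(s) = lim_{s→∞} s·L(s).
deg(num) = 0, deg(den) = 2, relative degree = 2 ≥ 2, so s·L(s) → 0. Initial slope = 0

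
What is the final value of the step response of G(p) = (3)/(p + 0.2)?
FVT: lim_{t→∞} y(t) = lim_{p→0} p*Y(p) where Y(p) = G(p)/p.
= lim_{p→0} G(p) = G(0) = num(0)/den(0) = 3/0.2 = 15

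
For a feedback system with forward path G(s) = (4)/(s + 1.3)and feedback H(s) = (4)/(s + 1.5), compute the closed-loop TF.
Closed-loop T = G/(1+GH).
Numerator: G_num * H_den = 4*s + 6.
Denominator: G_den * H_den + G_num * H_num = (s^2 + 2.8*s + 1.95) + (16) = s^2 + 2.8*s + 17.95.
T(s) = (4*s + 6)/(s^2 + 2.8*s + 17.95)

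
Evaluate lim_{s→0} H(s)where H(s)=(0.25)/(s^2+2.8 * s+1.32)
DC gain = H(0) = num(0)/den(0) = 0.25/1.32 = 0.1894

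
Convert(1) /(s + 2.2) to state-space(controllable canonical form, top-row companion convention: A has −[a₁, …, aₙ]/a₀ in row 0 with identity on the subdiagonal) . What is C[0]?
Reachable canonical form: C = numerator coefficients (right-aligned, zero-padded to length n).
num = 1, C = [[1]].
C[0] = 1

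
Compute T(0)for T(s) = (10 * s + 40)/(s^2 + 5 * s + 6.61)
DC gain = T(0) = num(0)/den(0) = 40/6.61 = 6.051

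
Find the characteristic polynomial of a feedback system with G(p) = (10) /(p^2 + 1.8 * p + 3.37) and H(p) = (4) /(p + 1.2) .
Characteristic poly = G_den * H_den + G_num * H_num = (p^3 + 3*p^2 + 5.53*p + 4.044) + (40) = p^3 + 3*p^2 + 5.53*p + 44.044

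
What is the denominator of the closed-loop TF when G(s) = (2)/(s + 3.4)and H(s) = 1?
Characteristic poly = G_den * H_den + G_num * H_num = (s + 3.4) + (2) = s + 5.4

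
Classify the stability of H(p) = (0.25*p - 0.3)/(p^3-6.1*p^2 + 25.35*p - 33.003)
Denominator: p^3 - 6.1*p^2 + 25.35*p - 33.003 = (p - 1.9)(p^2 - 4.2*p + 17.37). Poles: 1.9, 2.1 + 3.6j, 2.1 - 3.6j. Unstable (3 pole(s) in RHP)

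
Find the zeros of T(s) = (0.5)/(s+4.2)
Numerator is a nonzero constant (0.5) → Zeros: none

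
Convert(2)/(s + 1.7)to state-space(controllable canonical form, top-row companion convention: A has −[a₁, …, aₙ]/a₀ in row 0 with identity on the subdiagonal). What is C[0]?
Reachable canonical form: C = numerator coefficients (right-aligned, zero-padded to length n).
num = 2, C = [[2]].
C[0] = 2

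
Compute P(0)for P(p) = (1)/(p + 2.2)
DC gain = P(0) = num(0)/den(0) = 1/2.2 = 0.4545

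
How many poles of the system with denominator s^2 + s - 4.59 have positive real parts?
s^2 + s - 4.59 = (s - 1.7)(s + 2.7). Poles: -2.7, 1.7. RHP poles (Re>0): 1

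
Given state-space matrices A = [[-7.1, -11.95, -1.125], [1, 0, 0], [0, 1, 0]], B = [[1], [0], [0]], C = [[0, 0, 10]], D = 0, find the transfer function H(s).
H(s) = C(sI - A)⁻¹B + D.
Characteristic polynomial det(sI - A) = s^3 + 7.1*s^2 + 11.95*s + 1.125.
Numerator from C·adj(sI-A)·B + D·det(sI-A) = 10.
H(s) = (10)/(s^3 + 7.1*s^2 + 11.95*s + 1.125)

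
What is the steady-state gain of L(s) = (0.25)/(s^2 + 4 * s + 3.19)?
DC gain = L(0) = num(0)/den(0) = 0.25/3.19 = 0.07837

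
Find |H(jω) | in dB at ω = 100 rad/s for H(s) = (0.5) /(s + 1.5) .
Substitute s = j*100: H(j100) = 7.49831e-05 - 0.00499888j.
|H(j100)| = sqrt(Re² + Im²) = 0.004999.
20*log₁₀(0.004999) = -46.02 dB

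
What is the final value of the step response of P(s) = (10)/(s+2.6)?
FVT: lim_{t→∞} y(t) = lim_{s→0} s*Y(s) where Y(s) = P(s)/s.
= lim_{s→0} P(s) = P(0) = num(0)/den(0) = 10/2.6 = 3.846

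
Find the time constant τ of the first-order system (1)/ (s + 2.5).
First-order system: τ = -1/pole. Pole = -2.5. τ = -1/(-2.5) = 0.4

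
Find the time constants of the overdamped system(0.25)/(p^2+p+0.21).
Overdamped: real poles at -0.3, -0.7. τ = -1/pole → τ₁ = 3.333, τ₂ = 1.429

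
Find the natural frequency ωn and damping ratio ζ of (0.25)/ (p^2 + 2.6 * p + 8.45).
Underdamped: complex pole -1.3 + 2.6j. ωn = |pole| = 2.907, ζ = -Re(pole)/ωn = 0.4472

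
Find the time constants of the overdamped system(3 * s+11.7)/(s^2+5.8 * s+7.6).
Overdamped: real poles at -2, -3.8. τ = -1/pole → τ₁ = 0.5, τ₂ = 0.2632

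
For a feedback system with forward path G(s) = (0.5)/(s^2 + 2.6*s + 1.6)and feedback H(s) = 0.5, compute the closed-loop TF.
Closed-loop T = G/(1+GH).
Numerator: G_num * H_den = 0.5.
Denominator: G_den * H_den + G_num * H_num = (s^2 + 2.6*s + 1.6) + (0.25) = s^2 + 2.6*s + 1.85.
T(s) = (0.5)/(s^2 + 2.6*s + 1.85)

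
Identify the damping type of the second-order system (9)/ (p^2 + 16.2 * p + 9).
Standard form: ωn²/(p²+2ζωn·p+ωn²) gives ωn=3, ζ=2.7.
Overdamped (ζ = 2.7 > 1)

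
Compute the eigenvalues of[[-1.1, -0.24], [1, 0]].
Eigenvalues solve det(λI - A) = 0.
Characteristic polynomial: λ^2 + 1.1*λ + 0.24 = 0.
Factor: (λ + 0.3)(λ + 0.8) = 0.
Roots: -0.3, -0.8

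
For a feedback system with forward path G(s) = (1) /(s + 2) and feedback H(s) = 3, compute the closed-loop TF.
Closed-loop T = G/(1+GH).
Numerator: G_num * H_den = 1.
Denominator: G_den * H_den + G_num * H_num = (s + 2) + (3) = s + 5.
T(s) = (1)/(s + 5)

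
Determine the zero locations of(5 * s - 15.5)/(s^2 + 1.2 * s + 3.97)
Set numerator = 0: 5*s - 15.5 = 0 → Zeros: 3.1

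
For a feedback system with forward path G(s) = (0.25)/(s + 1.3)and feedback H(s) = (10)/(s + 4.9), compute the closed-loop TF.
Closed-loop T = G/(1+GH).
Numerator: G_num * H_den = 0.25*s + 1.225.
Denominator: G_den * H_den + G_num * H_num = (s^2 + 6.2*s + 6.37) + (2.5) = s^2 + 6.2*s + 8.87.
T(s) = (0.25*s + 1.225)/(s^2 + 6.2*s + 8.87)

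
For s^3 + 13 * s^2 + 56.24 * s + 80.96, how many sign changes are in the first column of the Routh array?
Routh array:
s^3: [1, 56.24]; s^2: [13, 80.96]; s^1: [50.0123]; s^0: [80.96]
First column: [1, 13, 50.0123, 80.96]. Sign changes = 0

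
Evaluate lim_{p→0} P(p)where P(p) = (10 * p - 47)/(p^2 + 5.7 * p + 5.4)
DC gain = P(0) = num(0)/den(0) = -47/5.4 = -8.704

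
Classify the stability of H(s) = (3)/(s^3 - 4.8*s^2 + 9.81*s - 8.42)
Denominator: s^3 - 4.8*s^2 + 9.81*s - 8.42 = (s - 2)(s^2 - 2.8*s + 4.21). Poles: 1.4 + 1.5j, 1.4 - 1.5j, 2. Unstable (3 pole(s) in RHP)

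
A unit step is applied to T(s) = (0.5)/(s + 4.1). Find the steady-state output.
FVT: lim_{t→∞} y(t) = lim_{s→0} s*Y(s) where Y(s) = T(s)/s.
= lim_{s→0} T(s) = T(0) = num(0)/den(0) = 0.5/4.1 = 0.122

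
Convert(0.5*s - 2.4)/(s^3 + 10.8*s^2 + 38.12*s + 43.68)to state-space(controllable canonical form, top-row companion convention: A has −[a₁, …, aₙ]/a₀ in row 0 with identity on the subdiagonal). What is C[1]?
Reachable canonical form: C = numerator coefficients (right-aligned, zero-padded to length n).
num = 0.5*s - 2.4, C = [[0, 0.5, -2.4]].
C[1] = 0.5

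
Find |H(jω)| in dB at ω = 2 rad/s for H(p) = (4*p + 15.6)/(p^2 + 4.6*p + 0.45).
Substitute p = j*2: H(j2) = 0.187367 - 1.76795j.
|H(j2)| = sqrt(Re² + Im²) = 1.778.
20*log₁₀(1.778) = 5.00 dB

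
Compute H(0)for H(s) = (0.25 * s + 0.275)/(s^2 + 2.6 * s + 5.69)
DC gain = H(0) = num(0)/den(0) = 0.275/5.69 = 0.04833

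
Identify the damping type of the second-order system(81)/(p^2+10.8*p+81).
Standard form: ωn²/(p²+2ζωn·p+ωn²) gives ωn=9, ζ=0.6.
Underdamped (ζ = 0.6 < 1)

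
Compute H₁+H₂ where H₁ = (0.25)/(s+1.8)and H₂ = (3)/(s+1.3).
Parallel: H = H₁ + H₂ = (n₁·d₂ + n₂·d₁)/(d₁·d₂).
n₁·d₂ = 0.25*s + 0.325. n₂·d₁ = 3*s + 5.4. Sum = 3.25*s + 5.725. d₁·d₂ = s^2 + 3.1*s + 2.34.
H(s) = (3.25*s + 5.725)/(s^2 + 3.1*s + 2.34)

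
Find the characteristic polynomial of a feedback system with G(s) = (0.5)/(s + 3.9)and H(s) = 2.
Characteristic poly = G_den * H_den + G_num * H_num = (s + 3.9) + (1) = s + 4.9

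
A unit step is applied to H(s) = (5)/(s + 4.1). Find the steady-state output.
FVT: lim_{t→∞} y(t) = lim_{s→0} s*Y(s) where Y(s) = H(s)/s.
= lim_{s→0} H(s) = H(0) = num(0)/den(0) = 5/4.1 = 1.22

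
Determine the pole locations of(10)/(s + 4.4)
Set denominator = 0: s + 4.4 = 0 → Poles: -4.4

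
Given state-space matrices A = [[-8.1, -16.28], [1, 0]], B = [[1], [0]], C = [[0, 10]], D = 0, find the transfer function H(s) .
H(s) = C(sI - A)⁻¹B + D.
Characteristic polynomial det(sI - A) = s^2 + 8.1*s + 16.28.
Numerator from C·adj(sI-A)·B + D·det(sI-A) = 10.
H(s) = (10)/(s^2 + 8.1*s + 16.28)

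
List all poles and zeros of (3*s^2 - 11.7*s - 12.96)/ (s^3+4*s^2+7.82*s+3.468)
Set denominator = 0: s^3 + 4*s^2 + 7.82*s + 3.468 = (s + 0.6)(s^2 + 3.4*s + 5.78) = 0 → Poles: -0.6, -1.7 + 1.7j, -1.7 - 1.7j
Set numerator = 0: 3*s^2 - 11.7*s - 12.96 = 3*(s + 0.9)(s - 4.8) = 0 → Zeros: -0.9, 4.8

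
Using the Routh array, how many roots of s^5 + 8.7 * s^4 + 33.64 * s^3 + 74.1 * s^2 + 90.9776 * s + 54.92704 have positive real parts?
Routh array:
s^5: [1, 33.64, 90.9776]; s^4: [8.7, 74.1, 54.92704]; s^3: [25.1228, 84.6641]; s^2: [44.7808, 54.92704]; s^1: [53.8492]; s^0: [54.92704]
First column: [1, 8.7, 25.1228, 44.7808, 53.8492, 54.92704]. Sign changes = RHP roots = 0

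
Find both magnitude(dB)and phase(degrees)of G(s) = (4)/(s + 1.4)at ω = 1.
Substitute s = j*1: G(j1) = 1.89189 - 1.35135j.
|G| = 20*log₁₀(sqrt(Re²+Im²)) = 7.33 dB.
∠G = atan2(Im, Re) = -35.54°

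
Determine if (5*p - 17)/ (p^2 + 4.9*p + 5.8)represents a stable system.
Denominator: p^2 + 4.9*p + 5.8 = (p + 2)(p + 2.9). Poles: -2, -2.9. All Re(p)<0: Yes (stable)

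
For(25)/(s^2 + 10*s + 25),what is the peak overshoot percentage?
Standard form: ωn²/(s²+2ζωn·s+ωn²) → ωn = 5, ζ = 1.
ζ ≥ 1, so the response is non-oscillatory: peak overshoot = 0%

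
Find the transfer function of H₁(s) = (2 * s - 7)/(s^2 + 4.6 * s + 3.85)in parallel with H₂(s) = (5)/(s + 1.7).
Parallel: H = H₁ + H₂ = (n₁·d₂ + n₂·d₁)/(d₁·d₂).
n₁·d₂ = 2*s^2 - 3.6*s - 11.9. n₂·d₁ = 5*s^2 + 23*s + 19.25. Sum = 7*s^2 + 19.4*s + 7.35. d₁·d₂ = s^3 + 6.3*s^2 + 11.67*s + 6.545.
H(s) = (7*s^2 + 19.4*s + 7.35)/(s^3 + 6.3*s^2 + 11.67*s + 6.545)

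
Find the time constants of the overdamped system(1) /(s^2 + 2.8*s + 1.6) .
Overdamped: real poles at -2, -0.8. τ = -1/pole → τ₁ = 0.5, τ₂ = 1.25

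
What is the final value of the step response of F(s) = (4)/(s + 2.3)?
FVT: lim_{t→∞} y(t) = lim_{s→0} s*Y(s) where Y(s) = F(s)/s.
= lim_{s→0} F(s) = F(0) = num(0)/den(0) = 4/2.3 = 1.739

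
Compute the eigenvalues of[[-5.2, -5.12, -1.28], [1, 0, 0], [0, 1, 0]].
Eigenvalues solve det(λI - A) = 0.
Characteristic polynomial: λ^3 + 5.2*λ^2 + 5.12*λ + 1.28 = 0.
Factor: (λ + 4)(λ + 0.8)(λ + 0.4) = 0.
Roots: -0.4, -0.8, -4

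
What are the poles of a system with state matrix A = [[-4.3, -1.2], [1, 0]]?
Eigenvalues solve det(λI - A) = 0.
Characteristic polynomial: λ^2 + 4.3*λ + 1.2 = 0.
Factor: (λ + 4)(λ + 0.3) = 0.
Roots: -0.3, -4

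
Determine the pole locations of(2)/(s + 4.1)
Set denominator = 0: s + 4.1 = 0 → Poles: -4.1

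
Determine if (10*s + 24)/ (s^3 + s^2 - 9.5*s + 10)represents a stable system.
Denominator: s^3 + s^2 - 9.5*s + 10 = (s + 4)(s^2 - 3*s + 2.5). Poles: -4, 1.5 + 0.5j, 1.5 - 0.5j. All Re(p)<0: No (unstable)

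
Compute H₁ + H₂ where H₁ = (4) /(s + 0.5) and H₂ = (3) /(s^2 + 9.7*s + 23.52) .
Parallel: H = H₁ + H₂ = (n₁·d₂ + n₂·d₁)/(d₁·d₂).
n₁·d₂ = 4*s^2 + 38.8*s + 94.08. n₂·d₁ = 3*s + 1.5. Sum = 4*s^2 + 41.8*s + 95.58. d₁·d₂ = s^3 + 10.2*s^2 + 28.37*s + 11.76.
H(s) = (4*s^2 + 41.8*s + 95.58)/(s^3 + 10.2*s^2 + 28.37*s + 11.76)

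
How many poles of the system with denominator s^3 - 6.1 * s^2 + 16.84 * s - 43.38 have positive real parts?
s^3 - 6.1*s^2 + 16.84*s - 43.38 = (s - 4.5)(s^2 - 1.6*s + 9.64). Poles: 0.8 + 3j, 0.8 - 3j, 4.5. RHP poles (Re>0): 3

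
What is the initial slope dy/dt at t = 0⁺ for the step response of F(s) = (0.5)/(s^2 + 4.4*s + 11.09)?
IVT: y'(0⁺) = lim_{s→∞} s²·Y(s) = lim_{s→∞} s·F(s).
deg(num) = 0, deg(den) = 2, relative degree = 2 ≥ 2, so s·F(s) → 0. Initial slope = 0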